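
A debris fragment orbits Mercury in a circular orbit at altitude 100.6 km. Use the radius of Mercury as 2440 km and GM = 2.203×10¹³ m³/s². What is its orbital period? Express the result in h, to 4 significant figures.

r = 2440 + 100.6 = 2540.6 km = 2.5406×10⁶ m.
Kepler's third law: T = 2π√(r³/μ) = 2π√((2.541×10⁶)³ / 2.203×10¹³).
r³/μ = 7.444×10⁵ s², so T = 2π × 8.628×10² = 5.421×10³ s.
Converting: 5.421×10³ s ÷ 3600 = 1.506 h.

T ≈ 1.506 h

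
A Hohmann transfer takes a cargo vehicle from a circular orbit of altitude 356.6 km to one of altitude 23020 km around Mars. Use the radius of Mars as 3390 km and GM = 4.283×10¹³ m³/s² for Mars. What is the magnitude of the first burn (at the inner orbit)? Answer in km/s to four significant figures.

Δv ≈ 1.094 km/s

r₁ = 3390 + 356.6 = 3746.6 km = 3.7466×10⁶ m.
r₂ = 3390 + 23020 = 26410 km = 2.6410×10⁷ m.
Transfer ellipse a_t = (r₁ + r₂)/2 = 1.508×10⁷ m.
At r₁: circular v_c1 = √(μ/r₁) = 3381 m/s; transfer-periapsis v_p = √[μ(2/r₁ − 1/a_t)] = 4475 m/s.
Δv₁ = v_p − v_c1 = 1094 m/s.
= 1.094 km/s.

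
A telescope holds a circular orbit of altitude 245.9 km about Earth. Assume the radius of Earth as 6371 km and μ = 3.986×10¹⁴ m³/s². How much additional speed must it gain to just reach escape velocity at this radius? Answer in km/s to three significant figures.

Δv ≈ 3.21 km/s

r = 6371 + 245.9 = 6616.9 km = 6.6169×10⁶ m.
Circular speed v_c = √(μ/r) = 7761 m/s.
Escape speed v_esc = √(2μ/r) = √2 × v_c = 10980 m/s.
Δv = v_esc − v_c = 3215 m/s = 3.215 km/s.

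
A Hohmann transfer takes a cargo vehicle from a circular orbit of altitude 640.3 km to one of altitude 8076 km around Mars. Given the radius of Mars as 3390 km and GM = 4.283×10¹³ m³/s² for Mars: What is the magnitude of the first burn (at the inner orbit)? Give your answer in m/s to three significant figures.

Δv ≈ 706 m/s

r₁ = 3390 + 640.3 = 4030.3 km = 4.0303×10⁶ m.
r₂ = 3390 + 8076 = 11466 km = 1.1466×10⁷ m.
Transfer ellipse a_t = (r₁ + r₂)/2 = 7.748×10⁶ m.
At r₁: circular v_c1 = √(μ/r₁) = 3260 m/s; transfer-periapsis v_p = √[μ(2/r₁ − 1/a_t)] = 3966 m/s.
Δv₁ = v_p − v_c1 = 705.7 m/s.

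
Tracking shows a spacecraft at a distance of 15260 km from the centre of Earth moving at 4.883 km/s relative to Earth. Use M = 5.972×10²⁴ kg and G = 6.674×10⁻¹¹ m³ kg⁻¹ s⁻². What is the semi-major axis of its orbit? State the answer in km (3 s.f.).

a ≈ 14000 km

μ = GM = 6.674×10⁻¹¹ × 5.972×10²⁴ = 3.986×10¹⁴ m³/s².
r = 1.526×10⁷ m.
Specific orbital energy ε = v²/2 − μ/r = (4883)²/2 − 3.986×10¹⁴/1.526×10⁷ = -1.420×10⁷ J/kg.
Since ε = −μ/(2a), a = −μ/(2ε) = 1.404×10⁷ m = 14037 km.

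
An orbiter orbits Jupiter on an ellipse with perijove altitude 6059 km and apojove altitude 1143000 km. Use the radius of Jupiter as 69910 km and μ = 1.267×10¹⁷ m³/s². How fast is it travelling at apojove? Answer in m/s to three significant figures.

v ≈ 3510 m/s

r_p = 69910 + 6059 = 75969 km = 7.5969×10⁷ m.
r_a = 69910 + 1143000 = 1212900 km = 1.2129×10⁹ m.
Semi-major axis a = (r_p + r_a)/2 = 6.4444×10⁵ km = 6.444×10⁸ m.
Vis-viva: v² = μ(2/r − 1/a) = 1.267×10¹⁷ × (1.649×10⁻⁹ − 1.552×10⁻⁹) = 1.231×10⁷ m²/s².
v = 3509 m/s.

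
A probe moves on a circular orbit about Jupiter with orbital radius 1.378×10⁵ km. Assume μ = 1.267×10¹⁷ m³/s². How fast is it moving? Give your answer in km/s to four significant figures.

v ≈ 30.32 km/s

r = 1.378×10⁵ km = 1.378×10⁸ m.
For a circular orbit v = √(μ/r) = √(1.267×10¹⁷ / 1.378×10⁸) = √(9.194×10⁸) = 30320 m/s.
That is 30.32 km/s.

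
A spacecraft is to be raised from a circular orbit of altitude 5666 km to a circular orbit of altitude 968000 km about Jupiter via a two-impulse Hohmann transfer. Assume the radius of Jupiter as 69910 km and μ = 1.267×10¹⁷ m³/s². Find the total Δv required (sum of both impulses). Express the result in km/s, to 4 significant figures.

Δv_total ≈ 21.94 km/s

r₁ = 69910 + 5666 = 75576 km = 7.5576×10⁷ m.
r₂ = 69910 + 968000 = 1037900 km = 1.0379×10⁹ m.
Transfer ellipse a_t = (r₁ + r₂)/2 = 5.567×10⁸ m.
At r₁: circular v_c1 = √(μ/r₁) = 40940 m/s; transfer-perijove v_p = √[μ(2/r₁ − 1/a_t)] = 55900 m/s.
Δv₁ = v_p − v_c1 = 14960 m/s.
At r₂: circular v_c2 = √(μ/r₂) = 11050 m/s; transfer-apojove v_a = √[μ(2/r₂ − 1/a_t)] = 4071 m/s.
Δv₂ = v_c2 − v_a = 6978 m/s.
Total Δv = Δv₁ + Δv₂ = 21940 m/s = 21.94 km/s.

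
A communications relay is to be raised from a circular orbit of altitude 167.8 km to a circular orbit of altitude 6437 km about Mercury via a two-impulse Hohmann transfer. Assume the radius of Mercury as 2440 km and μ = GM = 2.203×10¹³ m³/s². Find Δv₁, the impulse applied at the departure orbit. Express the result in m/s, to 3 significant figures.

r₁ = 2440 + 167.8 = 2607.8 km = 2.6078×10⁶ m.
r₂ = 2440 + 6437 = 8877.0 km = 8.8770×10⁶ m.
Transfer ellipse a_t = (r₁ + r₂)/2 = 5.742×10⁶ m.
At r₁: circular v_c1 = √(μ/r₁) = 2906 m/s; transfer-periherm v_p = √[μ(2/r₁ − 1/a_t)] = 3614 m/s.
Δv₁ = v_p − v_c1 = 707.2 m/s.

Δv ≈ 707 m/s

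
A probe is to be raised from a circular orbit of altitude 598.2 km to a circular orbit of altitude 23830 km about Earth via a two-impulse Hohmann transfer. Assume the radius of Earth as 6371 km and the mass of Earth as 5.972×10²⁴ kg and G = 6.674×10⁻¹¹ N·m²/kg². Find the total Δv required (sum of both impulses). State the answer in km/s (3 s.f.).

μ = GM = 6.674×10⁻¹¹ × 5.972×10²⁴ = 3.986×10¹⁴ m³/s².
r₁ = 6371 + 598.2 = 6969.2 km = 6.9692×10⁶ m.
r₂ = 6371 + 23830 = 30201 km = 3.0201×10⁷ m.
Transfer ellipse a_t = (r₁ + r₂)/2 = 1.859×10⁷ m.
At r₁: circular v_c1 = √(μ/r₁) = 7562 m/s; transfer-perigee v_p = √[μ(2/r₁ − 1/a_t)] = 9640 m/s.
Δv₁ = v_p − v_c1 = 2078 m/s.
At r₂: circular v_c2 = √(μ/r₂) = 3633 m/s; transfer-apogee v_a = √[μ(2/r₂ − 1/a_t)] = 2225 m/s.
Δv₂ = v_c2 − v_a = 1408 m/s.
Total Δv = Δv₁ + Δv₂ = 3486 m/s = 3.486 km/s.

Δv_total ≈ 3.49 km/s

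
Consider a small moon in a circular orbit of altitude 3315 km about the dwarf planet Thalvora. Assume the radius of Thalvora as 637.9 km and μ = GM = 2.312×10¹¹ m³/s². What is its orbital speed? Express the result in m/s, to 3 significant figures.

r = 637.9 + 3315 = 3952.9 km = 3.9529×10⁶ m.
For a circular orbit v = √(μ/r) = √(2.312×10¹¹ / 3.953×10⁶) = √(5.849×10⁴) = 241.8 m/s.

v ≈ 242 m/s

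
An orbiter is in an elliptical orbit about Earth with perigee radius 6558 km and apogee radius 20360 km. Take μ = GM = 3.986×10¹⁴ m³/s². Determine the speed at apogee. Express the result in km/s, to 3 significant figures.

Semi-major axis a = (r_p + r_a)/2 = 13459 km = 1.346×10⁷ m.
Vis-viva: v² = μ(2/r − 1/a) = 3.986×10¹⁴ × (9.823×10⁻⁸ − 7.430×10⁻⁸) = 9.539×10⁶ m²/s².
v = 3089 m/s = 3.089 km/s.

v ≈ 3.09 km/s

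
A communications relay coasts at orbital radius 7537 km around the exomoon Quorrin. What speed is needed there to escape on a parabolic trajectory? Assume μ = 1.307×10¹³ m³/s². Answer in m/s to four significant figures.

r = 7537 km = 7.537×10⁶ m.
Escape speed v_esc = √(2μ/r) = √(2 × 1.307×10¹³ / 7.537×10⁶) = √(3.468×10⁶) = 1862 m/s.

v_esc ≈ 1862 m/s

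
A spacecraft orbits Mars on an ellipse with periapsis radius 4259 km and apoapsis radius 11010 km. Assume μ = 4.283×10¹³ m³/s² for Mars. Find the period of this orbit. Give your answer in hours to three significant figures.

Semi-major axis a = (r_p + r_a)/2 = (4259.0 + 11010)/2 = 7634.5 km = 7.634×10⁶ m.
By Kepler's third law T = 2π√(a³/μ) = 2π × 3.223×10³ = 2.025×10⁴ s.
= 5.626 hours.

T ≈ 5.63 hours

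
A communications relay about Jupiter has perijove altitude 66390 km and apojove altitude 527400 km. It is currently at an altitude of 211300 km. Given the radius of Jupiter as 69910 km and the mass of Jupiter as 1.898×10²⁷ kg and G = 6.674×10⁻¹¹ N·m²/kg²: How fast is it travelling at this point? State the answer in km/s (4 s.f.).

μ = GM = 6.674×10⁻¹¹ × 1.898×10²⁷ = 1.267×10¹⁷ m³/s².
r_p = 69910 + 66390 = 136300 km = 1.3630×10⁸ m.
r_a = 69910 + 527400 = 597310 km = 5.9731×10⁸ m.
r = 69910 + 211300 = 2.8121×10⁵ km = 2.812×10⁸ m.
Semi-major axis a = (r_p + r_a)/2 = 3.6680×10⁵ km = 3.668×10⁸ m.
Vis-viva: v² = μ(2/r − 1/a) = 1.267×10¹⁷ × (7.112×10⁻⁹ − 2.726×10⁻⁹) = 5.556×10⁸ m²/s².
v = 23570 m/s = 23.57 km/s.

v ≈ 23.57 km/s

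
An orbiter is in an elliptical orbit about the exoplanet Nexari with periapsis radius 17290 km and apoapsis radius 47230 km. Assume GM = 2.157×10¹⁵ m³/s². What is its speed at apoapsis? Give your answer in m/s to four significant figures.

v ≈ 4947 m/s

Semi-major axis a = (r_p + r_a)/2 = 32260 km = 3.226×10⁷ m.
Vis-viva: v² = μ(2/r − 1/a) = 2.157×10¹⁵ × (4.235×10⁻⁸ − 3.100×10⁻⁸) = 2.448×10⁷ m²/s².
v = 4947 m/s.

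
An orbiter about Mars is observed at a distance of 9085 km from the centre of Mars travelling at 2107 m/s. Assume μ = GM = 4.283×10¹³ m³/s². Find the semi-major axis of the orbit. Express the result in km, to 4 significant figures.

r = 9.085×10⁶ m.
Specific orbital energy ε = v²/2 − μ/r = (2107)²/2 − 4.283×10¹³/9.085×10⁶ = -2.495×10⁶ J/kg.
Since ε = −μ/(2a), a = −μ/(2ε) = 8.584×10⁶ m = 8584.4 km.

a ≈ 8584 km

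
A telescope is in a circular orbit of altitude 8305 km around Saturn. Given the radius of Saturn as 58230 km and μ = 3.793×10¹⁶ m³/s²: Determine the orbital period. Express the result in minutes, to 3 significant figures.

T ≈ 292 minutes

r = 58230 + 8305 = 66535 km = 6.6535×10⁷ m.
Kepler's third law: T = 2π√(r³/μ) = 2π√((6.654×10⁷)³ / 3.793×10¹⁶).
r³/μ = 7.765×10⁶ s², so T = 2π × 2.787×10³ = 1.751×10⁴ s.
Converting: 1.751×10⁴ s ÷ 60.00 = 291.8 minutes.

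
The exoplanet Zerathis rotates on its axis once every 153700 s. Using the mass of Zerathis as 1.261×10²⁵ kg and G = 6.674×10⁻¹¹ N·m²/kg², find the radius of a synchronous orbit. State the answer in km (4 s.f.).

μ = GM = 6.674×10⁻¹¹ × 1.261×10²⁵ = 8.416×10¹⁴ m³/s².
A synchronous orbit has period T, so by Kepler's third law a = (μT²/4π²)^(1/3).
μT²/4π² = 8.416×10¹⁴ × (1.537×10⁵)² / 39.48 = 5.036×10²³ m³.
a = 7.956×10⁷ m = 79560 km.

r_sync ≈ 79560 km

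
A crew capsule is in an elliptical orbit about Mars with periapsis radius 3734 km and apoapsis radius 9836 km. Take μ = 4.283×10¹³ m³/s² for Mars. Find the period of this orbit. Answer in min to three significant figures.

T ≈ 283 min

Semi-major axis a = (r_p + r_a)/2 = (3734.0 + 9836.0)/2 = 6785.0 km = 6.785×10⁶ m.
By Kepler's third law T = 2π√(a³/μ) = 2π × 2.701×10³ = 1.697×10⁴ s.
= 282.8 min.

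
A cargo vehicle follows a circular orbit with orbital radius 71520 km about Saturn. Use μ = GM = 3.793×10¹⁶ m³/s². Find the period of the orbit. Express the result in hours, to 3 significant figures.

r = 71520 km = 7.152×10⁷ m.
Kepler's third law: T = 2π√(r³/μ) = 2π√((7.152×10⁷)³ / 3.793×10¹⁶).
r³/μ = 9.645×10⁶ s², so T = 2π × 3.106×10³ = 1.951×10⁴ s.
Converting: 1.951×10⁴ s ÷ 3600 = 5.420 hours.

T ≈ 5.42 hours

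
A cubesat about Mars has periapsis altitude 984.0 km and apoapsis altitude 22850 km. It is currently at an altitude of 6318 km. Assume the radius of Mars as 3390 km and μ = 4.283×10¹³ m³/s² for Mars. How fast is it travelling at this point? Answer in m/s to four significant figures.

r_p = 3390 + 984.0 = 4374.0 km = 4.3740×10⁶ m.
r_a = 3390 + 22850 = 26240 km = 2.6240×10⁷ m.
r = 3390 + 6318 = 9708.0 km = 9.708×10⁶ m.
Semi-major axis a = (r_p + r_a)/2 = 15307 km = 1.531×10⁷ m.
Vis-viva: v² = μ(2/r − 1/a) = 4.283×10¹³ × (2.060×10⁻⁷ − 6.533×10⁻⁸) = 6.026×10⁶ m²/s².
v = 2455 m/s.

v ≈ 2455 m/s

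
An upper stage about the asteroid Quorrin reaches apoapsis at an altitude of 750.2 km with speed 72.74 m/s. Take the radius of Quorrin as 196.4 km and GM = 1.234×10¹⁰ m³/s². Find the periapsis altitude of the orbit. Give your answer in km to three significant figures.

periapsis altitude ≈ 44.6 km

r_a = 196.4 + 750.2 = 946.60 km = 9.466×10⁵ m.
Specific energy ε = v²/2 − μ/r = -1.039×10⁴ J/kg, so a = −μ/(2ε) = 5.938×10⁵ m.
The apsides satisfy r_p + r_a = 2a, so the periapsis radius is 2a − r_a = 2.410×10⁵ m = 241.01 km.
Periapsis altitude = 241.01 − 196.4 = 44.615 km.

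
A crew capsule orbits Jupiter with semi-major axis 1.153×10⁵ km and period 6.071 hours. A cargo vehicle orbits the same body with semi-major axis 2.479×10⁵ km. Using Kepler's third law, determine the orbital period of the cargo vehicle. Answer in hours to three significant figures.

T₂ ≈ 19.1 hours

Kepler's third law: T² ∝ a³, so T₂ = T₁ (a₂/a₁)^(3/2).
a₂/a₁ = 2.150, (a₂/a₁)^(3/2) = 3.153.
T₂ = 6.071 × 3.153 = 19.14 hours.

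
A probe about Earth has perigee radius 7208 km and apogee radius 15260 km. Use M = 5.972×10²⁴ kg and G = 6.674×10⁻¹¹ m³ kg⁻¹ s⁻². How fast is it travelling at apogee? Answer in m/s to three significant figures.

v ≈ 4090 m/s

μ = GM = 6.674×10⁻¹¹ × 5.972×10²⁴ = 3.986×10¹⁴ m³/s².
Semi-major axis a = (r_p + r_a)/2 = 11234 km = 1.123×10⁷ m.
Vis-viva: v² = μ(2/r − 1/a) = 3.986×10¹⁴ × (1.311×10⁻⁷ − 8.902×10⁻⁸) = 1.676×10⁷ m²/s².
v = 4094 m/s.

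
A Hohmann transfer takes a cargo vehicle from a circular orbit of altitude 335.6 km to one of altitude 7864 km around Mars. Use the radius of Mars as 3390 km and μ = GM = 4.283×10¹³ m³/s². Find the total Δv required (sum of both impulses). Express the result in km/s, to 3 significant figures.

Δv_total ≈ 1.34 km/s

r₁ = 3390 + 335.6 = 3725.6 km = 3.7256×10⁶ m.
r₂ = 3390 + 7864 = 11254 km = 1.1254×10⁷ m.
Transfer ellipse a_t = (r₁ + r₂)/2 = 7.490×10⁶ m.
At r₁: circular v_c1 = √(μ/r₁) = 3391 m/s; transfer-periapsis v_p = √[μ(2/r₁ − 1/a_t)] = 4156 m/s.
Δv₁ = v_p − v_c1 = 765.6 m/s.
At r₂: circular v_c2 = √(μ/r₂) = 1951 m/s; transfer-apoapsis v_a = √[μ(2/r₂ − 1/a_t)] = 1376 m/s.
Δv₂ = v_c2 − v_a = 574.9 m/s.
Total Δv = Δv₁ + Δv₂ = 1341 m/s = 1.341 km/s.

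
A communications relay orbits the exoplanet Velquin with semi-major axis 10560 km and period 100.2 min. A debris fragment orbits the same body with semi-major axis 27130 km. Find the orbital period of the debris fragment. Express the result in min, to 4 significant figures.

T₂ ≈ 412.6 min

Kepler's third law: T² ∝ a³, so T₂ = T₁ (a₂/a₁)^(3/2).
a₂/a₁ = 2.569, (a₂/a₁)^(3/2) = 4.118.
T₂ = 100.2 × 4.118 = 412.6 min.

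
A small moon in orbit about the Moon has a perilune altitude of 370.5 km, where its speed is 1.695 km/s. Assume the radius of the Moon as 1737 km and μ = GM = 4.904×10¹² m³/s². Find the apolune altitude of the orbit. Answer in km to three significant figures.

apolune altitude ≈ 1660 km

r_p = 1737 + 370.5 = 2107.5 km = 2.108×10⁶ m.
Specific energy ε = v²/2 − μ/r = -8.904×10⁵ J/kg, so a = −μ/(2ε) = 2.754×10⁶ m.
The apsides satisfy r_p + r_a = 2a, so the apolune radius is 2a − r_p = 3.400×10⁶ m = 3400.0 km.
Apolune altitude = 3400.0 − 1737 = 1663.0 km.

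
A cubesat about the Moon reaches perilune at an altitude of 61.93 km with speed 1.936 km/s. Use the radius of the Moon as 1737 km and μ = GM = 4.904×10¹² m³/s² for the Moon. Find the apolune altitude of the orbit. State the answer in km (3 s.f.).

r_p = 1737 + 61.93 = 1798.9 km = 1.799×10⁶ m.
Specific energy ε = v²/2 − μ/r = -8.520×10⁵ J/kg, so a = −μ/(2ε) = 2.878×10⁶ m.
The apsides satisfy r_p + r_a = 2a, so the apolune radius is 2a − r_p = 3.957×10⁶ m = 3956.8 km.
Apolune altitude = 3956.8 − 1737 = 2219.8 km.

apolune altitude ≈ 2220 km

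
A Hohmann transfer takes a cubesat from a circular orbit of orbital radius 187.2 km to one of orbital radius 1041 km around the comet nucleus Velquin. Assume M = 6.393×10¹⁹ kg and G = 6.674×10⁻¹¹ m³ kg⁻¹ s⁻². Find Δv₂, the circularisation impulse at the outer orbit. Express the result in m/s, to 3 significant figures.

μ = GM = 6.674×10⁻¹¹ × 6.393×10¹⁹ = 4.267×10⁹ m³/s².
r₁ = 187.2 km = 1.872×10⁵ m.
r₂ = 1041 km = 1.041×10⁶ m.
Transfer ellipse a_t = (r₁ + r₂)/2 = 6.141×10⁵ m.
At r₁: circular v_c1 = √(μ/r₁) = 151.0 m/s; transfer-periapsis v_p = √[μ(2/r₁ − 1/a_t)] = 196.6 m/s.
At r₂: circular v_c2 = √(μ/r₂) = 64.02 m/s; transfer-apoapsis v_a = √[μ(2/r₂ − 1/a_t)] = 35.35 m/s.
Δv₂ = v_c2 − v_a = 28.67 m/s.

Δv ≈ 28.7 m/s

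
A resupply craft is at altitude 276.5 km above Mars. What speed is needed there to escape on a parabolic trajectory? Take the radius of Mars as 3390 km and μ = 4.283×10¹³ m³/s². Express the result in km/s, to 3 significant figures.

r = 3390 + 276.5 = 3666.5 km = 3.6665×10⁶ m.
Escape speed v_esc = √(2μ/r) = √(2 × 4.283×10¹³ / 3.666×10⁶) = √(2.336×10⁷) = 4834 m/s.
= 4.834 km/s.

v_esc ≈ 4.83 km/s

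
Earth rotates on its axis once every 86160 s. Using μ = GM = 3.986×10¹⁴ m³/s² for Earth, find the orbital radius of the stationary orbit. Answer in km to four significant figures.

r_sync ≈ 42160 km

A synchronous orbit has period T, so by Kepler's third law a = (μT²/4π²)^(1/3).
μT²/4π² = 3.986×10¹⁴ × (8.616×10⁴)² / 39.48 = 7.495×10²² m³.
a = 4.216×10⁷ m = 42163 km.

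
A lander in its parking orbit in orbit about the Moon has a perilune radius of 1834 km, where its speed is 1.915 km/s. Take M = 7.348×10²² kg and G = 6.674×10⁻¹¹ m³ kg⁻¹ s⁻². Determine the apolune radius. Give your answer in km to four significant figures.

μ = GM = 6.674×10⁻¹¹ × 7.348×10²² = 4.904×10¹² m³/s².
r_p = 1.834×10⁶ m.
Specific energy ε = v²/2 − μ/r = -8.404×10⁵ J/kg, so a = −μ/(2ε) = 2.918×10⁶ m.
The apsides satisfy r_p + r_a = 2a, so the apolune radius is 2a − r_p = 4.002×10⁶ m = 4001.7 km.

apolune radius ≈ 4002 km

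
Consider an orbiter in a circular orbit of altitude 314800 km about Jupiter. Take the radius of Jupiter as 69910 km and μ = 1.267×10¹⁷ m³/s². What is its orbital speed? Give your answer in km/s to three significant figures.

v ≈ 18.1 km/s

r = 69910 + 314800 = 384710 km = 3.8471×10⁸ m.
For a circular orbit v = √(μ/r) = √(1.267×10¹⁷ / 3.847×10⁸) = √(3.293×10⁸) = 18150 m/s.
That is 18.15 km/s.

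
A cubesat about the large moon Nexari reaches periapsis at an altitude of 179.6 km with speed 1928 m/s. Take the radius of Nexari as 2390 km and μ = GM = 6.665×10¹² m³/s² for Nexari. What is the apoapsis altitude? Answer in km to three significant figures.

apoapsis altitude ≈ 4110 km

r_p = 2390 + 179.6 = 2569.6 km = 2.570×10⁶ m.
Specific energy ε = v²/2 − μ/r = -7.352×10⁵ J/kg, so a = −μ/(2ε) = 4.533×10⁶ m.
The apsides satisfy r_p + r_a = 2a, so the apoapsis radius is 2a − r_p = 6.496×10⁶ m = 6496.0 km.
Apoapsis altitude = 6496.0 − 2390 = 4106.0 km.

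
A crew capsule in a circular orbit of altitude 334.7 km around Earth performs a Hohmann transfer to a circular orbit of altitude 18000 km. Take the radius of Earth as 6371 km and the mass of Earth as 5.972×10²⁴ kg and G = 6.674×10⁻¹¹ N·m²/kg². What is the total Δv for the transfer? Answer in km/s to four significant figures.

Δv_total ≈ 3.333 km/s

μ = GM = 6.674×10⁻¹¹ × 5.972×10²⁴ = 3.986×10¹⁴ m³/s².
r₁ = 6371 + 334.7 = 6705.7 km = 6.7057×10⁶ m.
r₂ = 6371 + 18000 = 24371 km = 2.4371×10⁷ m.
Transfer ellipse a_t = (r₁ + r₂)/2 = 1.554×10⁷ m.
At r₁: circular v_c1 = √(μ/r₁) = 7710 m/s; transfer-perigee v_p = √[μ(2/r₁ − 1/a_t)] = 9655 m/s.
Δv₁ = v_p − v_c1 = 1946 m/s.
At r₂: circular v_c2 = √(μ/r₂) = 4044 m/s; transfer-apogee v_a = √[μ(2/r₂ − 1/a_t)] = 2657 m/s.
Δv₂ = v_c2 − v_a = 1387 m/s.
Total Δv = Δv₁ + Δv₂ = 3333 m/s = 3.333 km/s.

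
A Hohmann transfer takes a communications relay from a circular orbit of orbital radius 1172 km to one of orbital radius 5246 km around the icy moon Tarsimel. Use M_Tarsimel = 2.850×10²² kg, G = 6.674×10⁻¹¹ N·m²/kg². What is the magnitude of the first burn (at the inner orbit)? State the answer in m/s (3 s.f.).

Δv ≈ 355 m/s

μ = GM = 6.674×10⁻¹¹ × 2.850×10²² = 1.902×10¹² m³/s².
r₁ = 1172 km = 1.172×10⁶ m.
r₂ = 5246 km = 5.246×10⁶ m.
Transfer ellipse a_t = (r₁ + r₂)/2 = 3.209×10⁶ m.
At r₁: circular v_c1 = √(μ/r₁) = 1274 m/s; transfer-periapsis v_p = √[μ(2/r₁ − 1/a_t)] = 1629 m/s.
Δv₁ = v_p − v_c1 = 354.9 m/s.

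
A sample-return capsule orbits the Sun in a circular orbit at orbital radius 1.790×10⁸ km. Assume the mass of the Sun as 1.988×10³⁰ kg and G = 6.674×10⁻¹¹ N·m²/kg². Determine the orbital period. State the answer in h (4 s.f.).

T ≈ 11480 h

μ = GM = 6.674×10⁻¹¹ × 1.988×10³⁰ = 1.327×10²⁰ m³/s².
r = 1.790×10⁸ km = 1.790×10¹¹ m.
Kepler's third law: T = 2π√(r³/μ) = 2π√((1.790×10¹¹)³ / 1.327×10²⁰).
r³/μ = 4.323×10¹³ s², so T = 2π × 6.575×10⁶ = 4.131×10⁷ s.
Converting: 4.131×10⁷ s ÷ 3600 = 11480 h.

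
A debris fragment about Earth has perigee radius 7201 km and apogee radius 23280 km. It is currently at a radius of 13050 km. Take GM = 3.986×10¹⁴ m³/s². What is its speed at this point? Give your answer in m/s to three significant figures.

v ≈ 5910 m/s

Semi-major axis a = (r_p + r_a)/2 = 15240 km = 1.524×10⁷ m.
Vis-viva: v² = μ(2/r − 1/a) = 3.986×10¹⁴ × (1.533×10⁻⁷ − 6.561×10⁻⁸) = 3.493×10⁷ m²/s².
v = 5911 m/s.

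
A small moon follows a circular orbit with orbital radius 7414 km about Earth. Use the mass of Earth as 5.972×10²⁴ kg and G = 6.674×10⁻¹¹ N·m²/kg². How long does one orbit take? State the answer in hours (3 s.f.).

μ = GM = 6.674×10⁻¹¹ × 5.972×10²⁴ = 3.986×10¹⁴ m³/s².
r = 7414 km = 7.414×10⁶ m.
Kepler's third law: T = 2π√(r³/μ) = 2π√((7.414×10⁶)³ / 3.986×10¹⁴).
r³/μ = 1.022×10⁶ s², so T = 2π × 1.011×10³ = 6.353×10³ s.
Converting: 6.353×10³ s ÷ 3600 = 1.765 hours.

T ≈ 1.76 hours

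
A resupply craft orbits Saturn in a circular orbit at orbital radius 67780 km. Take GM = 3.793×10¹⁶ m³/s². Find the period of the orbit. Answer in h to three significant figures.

r = 67780 km = 6.778×10⁷ m.
Kepler's third law: T = 2π√(r³/μ) = 2π√((6.778×10⁷)³ / 3.793×10¹⁶).
r³/μ = 8.210×10⁶ s², so T = 2π × 2.865×10³ = 1.800×10⁴ s.
Converting: 1.800×10⁴ s ÷ 3600 = 5.001 h.

T ≈ 5.00 h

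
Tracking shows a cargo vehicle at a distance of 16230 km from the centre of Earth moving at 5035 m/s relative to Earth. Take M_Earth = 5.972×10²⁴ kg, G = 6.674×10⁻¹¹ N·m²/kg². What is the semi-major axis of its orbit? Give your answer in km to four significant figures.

μ = GM = 6.674×10⁻¹¹ × 5.972×10²⁴ = 3.986×10¹⁴ m³/s².
r = 1.623×10⁷ m.
Vis-viva rearranged: 1/a = 2/r − v²/μ = 1.232×10⁻⁷ − 6.361×10⁻⁸ = 5.962×10⁻⁸ m⁻¹.
a = 1.677×10⁷ m = 16772 km.

a ≈ 16770 km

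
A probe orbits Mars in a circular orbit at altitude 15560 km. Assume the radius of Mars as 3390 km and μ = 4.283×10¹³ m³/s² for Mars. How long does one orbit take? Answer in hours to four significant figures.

r = 3390 + 15560 = 18950 km = 1.8950×10⁷ m.
Kepler's third law: T = 2π√(r³/μ) = 2π√((1.895×10⁷)³ / 4.283×10¹³).
r³/μ = 1.589×10⁸ s², so T = 2π × 1.260×10⁴ = 7.920×10⁴ s.
Converting: 7.920×10⁴ s ÷ 3600 = 22.00 hours.

T ≈ 22.00 hours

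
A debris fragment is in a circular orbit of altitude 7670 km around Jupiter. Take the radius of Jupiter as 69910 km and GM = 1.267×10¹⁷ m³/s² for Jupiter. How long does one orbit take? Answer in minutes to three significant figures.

T ≈ 201 minutes

r = 69910 + 7670 = 77580 km = 7.7580×10⁷ m.
Kepler's third law: T = 2π√(r³/μ) = 2π√((7.758×10⁷)³ / 1.267×10¹⁷).
r³/μ = 3.685×10⁶ s², so T = 2π × 1.920×10³ = 1.206×10⁴ s.
Converting: 1.206×10⁴ s ÷ 60.00 = 201.0 minutes.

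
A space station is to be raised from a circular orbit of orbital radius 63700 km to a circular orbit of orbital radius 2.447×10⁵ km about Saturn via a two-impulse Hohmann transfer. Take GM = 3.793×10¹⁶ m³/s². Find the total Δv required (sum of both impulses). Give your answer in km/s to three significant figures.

Δv_total ≈ 10.8 km/s

r₁ = 63700 km = 6.370×10⁷ m.
r₂ = 2.447×10⁵ km = 2.447×10⁸ m.
Transfer ellipse a_t = (r₁ + r₂)/2 = 1.542×10⁸ m.
At r₁: circular v_c1 = √(μ/r₁) = 24400 m/s; transfer-perikrone v_p = √[μ(2/r₁ − 1/a_t)] = 30740 m/s.
Δv₁ = v_p − v_c1 = 6338 m/s.
At r₂: circular v_c2 = √(μ/r₂) = 12450 m/s; transfer-apokrone v_a = √[μ(2/r₂ − 1/a_t)] = 8002 m/s.
Δv₂ = v_c2 − v_a = 4448 m/s.
Total Δv = Δv₁ + Δv₂ = 10790 m/s = 10.79 km/s.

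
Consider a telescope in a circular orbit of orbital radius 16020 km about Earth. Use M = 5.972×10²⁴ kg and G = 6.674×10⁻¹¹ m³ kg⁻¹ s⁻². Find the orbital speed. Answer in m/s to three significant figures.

μ = GM = 6.674×10⁻¹¹ × 5.972×10²⁴ = 3.986×10¹⁴ m³/s².
r = 16020 km = 1.602×10⁷ m.
For a circular orbit v = √(μ/r) = √(3.986×10¹⁴ / 1.602×10⁷) = √(2.488×10⁷) = 4988 m/s.

v ≈ 4990 m/s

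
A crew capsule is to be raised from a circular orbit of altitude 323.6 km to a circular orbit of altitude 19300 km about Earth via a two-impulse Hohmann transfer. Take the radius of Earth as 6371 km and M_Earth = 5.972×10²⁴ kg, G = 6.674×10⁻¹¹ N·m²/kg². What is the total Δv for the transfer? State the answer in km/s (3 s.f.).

μ = GM = 6.674×10⁻¹¹ × 5.972×10²⁴ = 3.986×10¹⁴ m³/s².
r₁ = 6371 + 323.6 = 6694.6 km = 6.6946×10⁶ m.
r₂ = 6371 + 19300 = 25671 km = 2.5671×10⁷ m.
Transfer ellipse a_t = (r₁ + r₂)/2 = 1.618×10⁷ m.
At r₁: circular v_c1 = √(μ/r₁) = 7716 m/s; transfer-perigee v_p = √[μ(2/r₁ − 1/a_t)] = 9718 m/s.
Δv₁ = v_p − v_c1 = 2002 m/s.
At r₂: circular v_c2 = √(μ/r₂) = 3940 m/s; transfer-apogee v_a = √[μ(2/r₂ − 1/a_t)] = 2534 m/s.
Δv₂ = v_c2 − v_a = 1406 m/s.
Total Δv = Δv₁ + Δv₂ = 3408 m/s = 3.408 km/s.

Δv_total ≈ 3.41 km/s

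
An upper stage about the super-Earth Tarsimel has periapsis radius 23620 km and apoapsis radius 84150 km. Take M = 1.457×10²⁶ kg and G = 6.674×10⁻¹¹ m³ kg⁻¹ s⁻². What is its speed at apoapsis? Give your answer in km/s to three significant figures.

v ≈ 7.12 km/s

μ = GM = 6.674×10⁻¹¹ × 1.457×10²⁶ = 9.724×10¹⁵ m³/s².
Semi-major axis a = (r_p + r_a)/2 = 53885 km = 5.388×10⁷ m.
Vis-viva: v² = μ(2/r − 1/a) = 9.724×10¹⁵ × (2.377×10⁻⁸ − 1.856×10⁻⁸) = 5.065×10⁷ m²/s².
v = 7117 m/s = 7.117 km/s.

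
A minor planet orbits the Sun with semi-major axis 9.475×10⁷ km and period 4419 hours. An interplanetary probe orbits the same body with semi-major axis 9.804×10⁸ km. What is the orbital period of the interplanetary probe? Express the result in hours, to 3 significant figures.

T₂ ≈ 1.47×10⁵ hours

Kepler's third law: T² ∝ a³, so T₂ = T₁ (a₂/a₁)^(3/2).
a₂/a₁ = 10.35, (a₂/a₁)^(3/2) = 33.28.
T₂ = 4419 × 33.28 = 1.471×10⁵ hours.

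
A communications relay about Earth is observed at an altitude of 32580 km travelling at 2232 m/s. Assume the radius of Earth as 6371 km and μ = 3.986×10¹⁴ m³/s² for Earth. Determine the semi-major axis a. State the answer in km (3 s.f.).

r = 6371 + 32580 = 38951 km = 3.895×10⁷ m.
Specific orbital energy ε = v²/2 − μ/r = (2232)²/2 − 3.986×10¹⁴/3.895×10⁷ = -7.742×10⁶ J/kg.
Since ε = −μ/(2a), a = −μ/(2ε) = 2.574×10⁷ m = 25741 km.

a ≈ 25700 km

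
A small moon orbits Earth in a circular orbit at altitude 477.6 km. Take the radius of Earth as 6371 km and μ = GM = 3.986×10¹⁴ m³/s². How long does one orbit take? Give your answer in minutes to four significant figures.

r = 6371 + 477.6 = 6848.6 km = 6.8486×10⁶ m.
Kepler's third law: T = 2π√(r³/μ) = 2π√((6.849×10⁶)³ / 3.986×10¹⁴).
r³/μ = 8.059×10⁵ s², so T = 2π × 8.977×10² = 5.640×10³ s.
Converting: 5.640×10³ s ÷ 60.00 = 94.01 minutes.

T ≈ 94.01 minutes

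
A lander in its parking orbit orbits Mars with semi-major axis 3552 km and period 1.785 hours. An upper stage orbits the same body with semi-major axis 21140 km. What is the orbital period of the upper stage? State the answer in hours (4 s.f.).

Kepler's third law: T² ∝ a³, so T₂ = T₁ (a₂/a₁)^(3/2).
a₂/a₁ = 5.952, (a₂/a₁)^(3/2) = 14.52.
T₂ = 1.785 × 14.52 = 25.92 hours.

T₂ ≈ 25.92 hours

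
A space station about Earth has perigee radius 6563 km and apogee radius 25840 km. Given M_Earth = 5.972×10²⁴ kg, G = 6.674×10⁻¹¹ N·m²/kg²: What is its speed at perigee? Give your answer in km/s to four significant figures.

μ = GM = 6.674×10⁻¹¹ × 5.972×10²⁴ = 3.986×10¹⁴ m³/s².
Semi-major axis a = (r_p + r_a)/2 = 16202 km = 1.620×10⁷ m.
Vis-viva: v² = μ(2/r − 1/a) = 3.986×10¹⁴ × (3.047×10⁻⁷ − 6.172×10⁻⁸) = 9.686×10⁷ m²/s².
v = 9842 m/s = 9.842 km/s.

v ≈ 9.842 km/s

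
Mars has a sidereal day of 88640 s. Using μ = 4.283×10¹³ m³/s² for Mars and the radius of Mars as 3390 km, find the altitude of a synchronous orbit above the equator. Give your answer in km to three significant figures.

h_sync ≈ 17000 km

A synchronous orbit has period T, so by Kepler's third law a = (μT²/4π²)^(1/3).
μT²/4π² = 4.283×10¹³ × (8.864×10⁴)² / 39.48 = 8.524×10²¹ m³.
a = 2.043×10⁷ m = 20428 km.
Altitude h = a − R = 20428 − 3390 = 17038 km.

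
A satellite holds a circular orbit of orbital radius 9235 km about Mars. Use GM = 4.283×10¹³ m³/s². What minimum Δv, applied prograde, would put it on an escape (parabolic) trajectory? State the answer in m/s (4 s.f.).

r = 9235 km = 9.235×10⁶ m.
Circular speed v_c = √(μ/r) = 2154 m/s.
Escape speed v_esc = √(2μ/r) = √2 × v_c = 3046 m/s.
Δv = v_esc − v_c = 892.0 m/s.

Δv ≈ 892.0 m/s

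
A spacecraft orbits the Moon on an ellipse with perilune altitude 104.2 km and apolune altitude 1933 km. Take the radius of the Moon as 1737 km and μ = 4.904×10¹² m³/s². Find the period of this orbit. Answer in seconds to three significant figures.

r_p = 1737 + 104.2 = 1841.2 km = 1.8412×10⁶ m.
r_a = 1737 + 1933 = 3670.0 km = 3.6700×10⁶ m.
Semi-major axis a = (r_p + r_a)/2 = (1841.2 + 3670.0)/2 = 2755.6 km = 2.756×10⁶ m.
By Kepler's third law T = 2π√(a³/μ) = 2π × 2.066×10³ = 1.298×10⁴ s.

T ≈ 13000 seconds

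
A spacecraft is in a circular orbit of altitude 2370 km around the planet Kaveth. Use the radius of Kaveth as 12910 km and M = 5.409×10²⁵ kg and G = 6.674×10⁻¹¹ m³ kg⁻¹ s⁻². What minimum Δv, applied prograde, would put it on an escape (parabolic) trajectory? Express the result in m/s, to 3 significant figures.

Δv ≈ 6370 m/s

μ = GM = 6.674×10⁻¹¹ × 5.409×10²⁵ = 3.610×10¹⁵ m³/s².
r = 12910 + 2370 = 15280 km = 1.5280×10⁷ m.
Circular speed v_c = √(μ/r) = 15370 m/s.
Escape speed v_esc = √(2μ/r) = √2 × v_c = 21740 m/s.
Δv = v_esc − v_c = 6367 m/s.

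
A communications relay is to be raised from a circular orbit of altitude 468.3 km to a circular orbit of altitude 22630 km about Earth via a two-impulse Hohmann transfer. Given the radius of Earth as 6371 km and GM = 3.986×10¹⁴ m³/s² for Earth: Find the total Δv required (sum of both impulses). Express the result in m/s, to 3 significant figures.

Δv_total ≈ 3490 m/s

r₁ = 6371 + 468.3 = 6839.3 km = 6.8393×10⁶ m.
r₂ = 6371 + 22630 = 29001 km = 2.9001×10⁷ m.
Transfer ellipse a_t = (r₁ + r₂)/2 = 1.792×10⁷ m.
At r₁: circular v_c1 = √(μ/r₁) = 7634 m/s; transfer-perigee v_p = √[μ(2/r₁ − 1/a_t)] = 9712 m/s.
Δv₁ = v_p − v_c1 = 2078 m/s.
At r₂: circular v_c2 = √(μ/r₂) = 3707 m/s; transfer-apogee v_a = √[μ(2/r₂ − 1/a_t)] = 2290 m/s.
Δv₂ = v_c2 − v_a = 1417 m/s.
Total Δv = Δv₁ + Δv₂ = 3495 m/s.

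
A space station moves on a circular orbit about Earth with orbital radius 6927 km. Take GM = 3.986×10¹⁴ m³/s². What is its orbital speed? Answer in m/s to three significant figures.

r = 6927 km = 6.927×10⁶ m.
For a circular orbit v = √(μ/r) = √(3.986×10¹⁴ / 6.927×10⁶) = √(5.754×10⁷) = 7586 m/s.

v ≈ 7590 m/s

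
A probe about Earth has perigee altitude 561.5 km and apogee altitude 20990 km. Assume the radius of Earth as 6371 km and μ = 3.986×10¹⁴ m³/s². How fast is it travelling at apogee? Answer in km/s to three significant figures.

v ≈ 2.43 km/s

r_p = 6371 + 561.5 = 6932.5 km = 6.9325×10⁶ m.
r_a = 6371 + 20990 = 27361 km = 2.7361×10⁷ m.
Semi-major axis a = (r_p + r_a)/2 = 17147 km = 1.715×10⁷ m.
Vis-viva: v² = μ(2/r − 1/a) = 3.986×10¹⁴ × (7.310×10⁻⁸ − 5.832×10⁻⁸) = 5.890×10⁶ m²/s².
v = 2427 m/s = 2.427 km/s.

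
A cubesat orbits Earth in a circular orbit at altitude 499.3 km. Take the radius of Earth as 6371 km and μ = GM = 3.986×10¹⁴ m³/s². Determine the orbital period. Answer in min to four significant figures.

T ≈ 94.45 min

r = 6371 + 499.3 = 6870.3 km = 6.8703×10⁶ m.
Kepler's third law: T = 2π√(r³/μ) = 2π√((6.870×10⁶)³ / 3.986×10¹⁴).
r³/μ = 8.136×10⁵ s², so T = 2π × 9.020×10² = 5.667×10³ s.
Converting: 5.667×10³ s ÷ 60.00 = 94.45 min.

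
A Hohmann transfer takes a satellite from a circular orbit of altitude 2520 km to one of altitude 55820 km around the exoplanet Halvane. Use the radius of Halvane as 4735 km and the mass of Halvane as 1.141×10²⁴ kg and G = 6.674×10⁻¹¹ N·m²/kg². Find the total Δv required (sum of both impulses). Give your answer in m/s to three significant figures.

Δv_total ≈ 1690 m/s

μ = GM = 6.674×10⁻¹¹ × 1.141×10²⁴ = 7.615×10¹³ m³/s².
r₁ = 4735 + 2520 = 7255.0 km = 7.2550×10⁶ m.
r₂ = 4735 + 55820 = 60555 km = 6.0555×10⁷ m.
Transfer ellipse a_t = (r₁ + r₂)/2 = 3.390×10⁷ m.
At r₁: circular v_c1 = √(μ/r₁) = 3240 m/s; transfer-periapsis v_p = √[μ(2/r₁ − 1/a_t)] = 4330 m/s.
Δv₁ = v_p − v_c1 = 1090 m/s.
At r₂: circular v_c2 = √(μ/r₂) = 1121 m/s; transfer-apoapsis v_a = √[μ(2/r₂ − 1/a_t)] = 518.7 m/s.
Δv₂ = v_c2 − v_a = 602.7 m/s.
Total Δv = Δv₁ + Δv₂ = 1693 m/s.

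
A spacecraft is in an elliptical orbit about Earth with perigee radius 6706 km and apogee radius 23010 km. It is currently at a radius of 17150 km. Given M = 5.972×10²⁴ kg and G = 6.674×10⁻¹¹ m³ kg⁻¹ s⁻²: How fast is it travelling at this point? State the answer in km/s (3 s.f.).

μ = GM = 6.674×10⁻¹¹ × 5.972×10²⁴ = 3.986×10¹⁴ m³/s².
Semi-major axis a = (r_p + r_a)/2 = 14858 km = 1.486×10⁷ m.
Vis-viva: v² = μ(2/r − 1/a) = 3.986×10¹⁴ × (1.166×10⁻⁷ − 6.730×10⁻⁸) = 1.966×10⁷ m²/s².
v = 4433 m/s = 4.433 km/s.

v ≈ 4.43 km/s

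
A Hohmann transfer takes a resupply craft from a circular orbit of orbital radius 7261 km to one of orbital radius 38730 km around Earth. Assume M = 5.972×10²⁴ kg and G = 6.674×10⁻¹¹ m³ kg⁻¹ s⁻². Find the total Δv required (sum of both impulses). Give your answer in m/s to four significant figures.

μ = GM = 6.674×10⁻¹¹ × 5.972×10²⁴ = 3.986×10¹⁴ m³/s².
r₁ = 7261 km = 7.261×10⁶ m.
r₂ = 38730 km = 3.873×10⁷ m.
Transfer ellipse a_t = (r₁ + r₂)/2 = 2.300×10⁷ m.
At r₁: circular v_c1 = √(μ/r₁) = 7409 m/s; transfer-perigee v_p = √[μ(2/r₁ − 1/a_t)] = 9615 m/s.
Δv₁ = v_p − v_c1 = 2206 m/s.
At r₂: circular v_c2 = √(μ/r₂) = 3208 m/s; transfer-apogee v_a = √[μ(2/r₂ − 1/a_t)] = 1803 m/s.
Δv₂ = v_c2 − v_a = 1405 m/s.
Total Δv = Δv₁ + Δv₂ = 3612 m/s.

Δv_total ≈ 3612 m/s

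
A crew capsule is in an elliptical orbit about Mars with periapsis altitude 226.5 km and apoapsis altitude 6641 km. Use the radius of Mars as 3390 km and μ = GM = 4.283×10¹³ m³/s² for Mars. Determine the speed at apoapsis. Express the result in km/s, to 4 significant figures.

v ≈ 1.504 km/s

r_p = 3390 + 226.5 = 3616.5 km = 3.6165×10⁶ m.
r_a = 3390 + 6641 = 10031 km = 1.0031×10⁷ m.
Semi-major axis a = (r_p + r_a)/2 = 6823.8 km = 6.824×10⁶ m.
Vis-viva: v² = μ(2/r − 1/a) = 4.283×10¹³ × (1.994×10⁻⁷ − 1.465×10⁻⁷) = 2.263×10⁶ m²/s².
v = 1504 m/s = 1.504 km/s.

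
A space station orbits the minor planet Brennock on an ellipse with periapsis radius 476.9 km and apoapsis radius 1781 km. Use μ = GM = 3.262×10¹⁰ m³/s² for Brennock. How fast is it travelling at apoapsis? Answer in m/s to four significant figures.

Semi-major axis a = (r_p + r_a)/2 = 1129.0 km = 1.129×10⁶ m.
Vis-viva: v² = μ(2/r − 1/a) = 3.262×10¹⁰ × (1.123×10⁻⁶ − 8.858×10⁻⁷) = 7.737×10³ m²/s².
v = 87.96 m/s.

v ≈ 87.96 m/s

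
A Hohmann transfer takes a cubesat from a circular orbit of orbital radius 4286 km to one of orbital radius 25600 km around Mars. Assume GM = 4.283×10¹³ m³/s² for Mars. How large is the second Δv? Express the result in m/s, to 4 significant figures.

r₁ = 4286 km = 4.286×10⁶ m.
r₂ = 25600 km = 2.560×10⁷ m.
Transfer ellipse a_t = (r₁ + r₂)/2 = 1.494×10⁷ m.
At r₁: circular v_c1 = √(μ/r₁) = 3161 m/s; transfer-periapsis v_p = √[μ(2/r₁ − 1/a_t)] = 4138 m/s.
At r₂: circular v_c2 = √(μ/r₂) = 1293 m/s; transfer-apoapsis v_a = √[μ(2/r₂ − 1/a_t)] = 692.7 m/s.
Δv₂ = v_c2 − v_a = 600.7 m/s.

Δv ≈ 600.7 m/s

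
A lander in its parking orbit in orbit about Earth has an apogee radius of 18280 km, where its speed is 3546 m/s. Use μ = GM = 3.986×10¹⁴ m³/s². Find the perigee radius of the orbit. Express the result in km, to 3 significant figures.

r_a = 1.828×10⁷ m.
Specific energy ε = v²/2 − μ/r = -1.552×10⁷ J/kg, so a = −μ/(2ε) = 1.284×10⁷ m.
The apsides satisfy r_p + r_a = 2a, so the perigee radius is 2a − r_a = 7.406×10⁶ m = 7406.0 km.

perigee radius ≈ 7410 km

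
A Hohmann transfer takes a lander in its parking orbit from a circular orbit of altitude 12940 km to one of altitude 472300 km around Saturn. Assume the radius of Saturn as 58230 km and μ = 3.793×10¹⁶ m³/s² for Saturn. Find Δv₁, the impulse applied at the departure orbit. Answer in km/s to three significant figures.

Δv ≈ 7.57 km/s

r₁ = 58230 + 12940 = 71170 km = 7.1170×10⁷ m.
r₂ = 58230 + 472300 = 530530 km = 5.3053×10⁸ m.
Transfer ellipse a_t = (r₁ + r₂)/2 = 3.008×10⁸ m.
At r₁: circular v_c1 = √(μ/r₁) = 23090 m/s; transfer-perikrone v_p = √[μ(2/r₁ − 1/a_t)] = 30660 m/s.
Δv₁ = v_p − v_c1 = 7571 m/s.
= 7.571 km/s.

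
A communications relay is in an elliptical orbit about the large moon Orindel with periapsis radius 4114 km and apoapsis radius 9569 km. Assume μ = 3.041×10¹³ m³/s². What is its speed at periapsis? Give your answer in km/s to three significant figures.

Semi-major axis a = (r_p + r_a)/2 = 6841.5 km = 6.842×10⁶ m.
Vis-viva: v² = μ(2/r − 1/a) = 3.041×10¹³ × (4.861×10⁻⁷ − 1.462×10⁻⁷) = 1.034×10⁷ m²/s².
v = 3215 m/s = 3.215 km/s.

v ≈ 3.22 km/s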